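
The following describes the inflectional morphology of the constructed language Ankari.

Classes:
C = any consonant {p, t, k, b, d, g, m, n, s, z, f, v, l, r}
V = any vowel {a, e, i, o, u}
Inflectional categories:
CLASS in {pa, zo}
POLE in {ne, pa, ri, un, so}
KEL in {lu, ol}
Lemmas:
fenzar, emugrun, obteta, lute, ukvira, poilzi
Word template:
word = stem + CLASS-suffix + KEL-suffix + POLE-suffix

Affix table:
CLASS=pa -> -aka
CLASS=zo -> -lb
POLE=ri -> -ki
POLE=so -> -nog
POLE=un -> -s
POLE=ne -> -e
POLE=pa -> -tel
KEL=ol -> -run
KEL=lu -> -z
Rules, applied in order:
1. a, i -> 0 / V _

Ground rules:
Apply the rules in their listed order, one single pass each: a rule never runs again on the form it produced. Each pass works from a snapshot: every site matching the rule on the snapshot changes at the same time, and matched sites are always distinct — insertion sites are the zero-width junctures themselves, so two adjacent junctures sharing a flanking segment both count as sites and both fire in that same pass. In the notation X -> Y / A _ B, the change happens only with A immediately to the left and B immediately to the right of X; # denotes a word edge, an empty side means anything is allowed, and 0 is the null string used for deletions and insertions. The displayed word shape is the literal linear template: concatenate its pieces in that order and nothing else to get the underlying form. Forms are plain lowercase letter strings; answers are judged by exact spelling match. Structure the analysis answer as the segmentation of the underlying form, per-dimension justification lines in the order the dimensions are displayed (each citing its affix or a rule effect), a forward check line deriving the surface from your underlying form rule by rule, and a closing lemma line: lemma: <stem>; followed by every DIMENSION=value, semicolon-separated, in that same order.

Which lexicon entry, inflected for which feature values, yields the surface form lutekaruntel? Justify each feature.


underlying: lute-aka-run-tel
CLASS=pa - signalled by the affix -aka
POLE=pa - signalled by the affix -tel
KEL=ol - signalled by the affix -run
check: luteakaruntel -> lutekaruntel
lemma: lute; CLASS=pa; POLE=pa; KEL=ol


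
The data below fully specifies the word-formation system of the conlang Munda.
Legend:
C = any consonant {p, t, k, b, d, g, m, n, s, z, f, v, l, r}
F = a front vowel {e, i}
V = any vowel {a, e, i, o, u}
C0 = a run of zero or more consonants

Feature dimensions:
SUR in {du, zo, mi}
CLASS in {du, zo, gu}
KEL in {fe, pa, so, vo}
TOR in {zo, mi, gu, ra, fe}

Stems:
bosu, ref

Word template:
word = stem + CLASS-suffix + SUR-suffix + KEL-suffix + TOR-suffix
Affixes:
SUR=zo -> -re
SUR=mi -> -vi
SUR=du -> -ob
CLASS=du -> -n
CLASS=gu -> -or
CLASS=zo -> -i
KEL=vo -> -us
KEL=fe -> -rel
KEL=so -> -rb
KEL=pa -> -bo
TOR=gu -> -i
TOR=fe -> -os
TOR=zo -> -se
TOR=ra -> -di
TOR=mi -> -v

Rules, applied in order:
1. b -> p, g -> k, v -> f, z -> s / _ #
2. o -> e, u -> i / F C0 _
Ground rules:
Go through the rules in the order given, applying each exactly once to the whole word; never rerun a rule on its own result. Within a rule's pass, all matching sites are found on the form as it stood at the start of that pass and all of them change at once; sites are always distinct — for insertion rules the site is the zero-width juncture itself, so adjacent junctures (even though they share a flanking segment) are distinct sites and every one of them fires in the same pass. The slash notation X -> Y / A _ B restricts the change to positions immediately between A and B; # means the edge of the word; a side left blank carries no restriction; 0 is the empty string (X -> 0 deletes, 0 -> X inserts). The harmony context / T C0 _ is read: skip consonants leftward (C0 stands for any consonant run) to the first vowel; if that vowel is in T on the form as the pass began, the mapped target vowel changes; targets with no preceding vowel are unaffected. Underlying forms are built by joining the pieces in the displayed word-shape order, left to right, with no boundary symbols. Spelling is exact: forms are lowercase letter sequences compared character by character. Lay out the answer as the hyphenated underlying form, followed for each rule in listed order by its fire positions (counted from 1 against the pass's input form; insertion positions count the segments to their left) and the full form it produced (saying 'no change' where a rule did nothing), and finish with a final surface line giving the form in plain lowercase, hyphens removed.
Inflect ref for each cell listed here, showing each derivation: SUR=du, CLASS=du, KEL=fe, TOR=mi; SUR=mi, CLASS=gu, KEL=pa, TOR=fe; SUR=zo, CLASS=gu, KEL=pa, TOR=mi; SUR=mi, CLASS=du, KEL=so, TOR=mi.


cell SUR=du, CLASS=du, KEL=fe, TOR=mi:
underlying: ref-n-ob-rel-v
1. b -> p, g -> k, v -> f, z -> s / _ #: fires at position(s) 10: refnobrelf
2. o -> e, u -> i / F C0 _: fires at position(s) 5: refnebrelf
surface: refnebrelf

cell SUR=mi, CLASS=gu, KEL=pa, TOR=fe:
underlying: ref-or-vi-bo-os
1. b -> p, g -> k, v -> f, z -> s / _ #: no change
2. o -> e, u -> i / F C0 _: fires at position(s) 4, 9: refervibeos
surface: refervibeos

cell SUR=zo, CLASS=gu, KEL=pa, TOR=mi:
underlying: ref-or-re-bo-v
1. b -> p, g -> k, v -> f, z -> s / _ #: fires at position(s) 10: reforrebof
2. o -> e, u -> i / F C0 _: fires at position(s) 4, 9: referrebef
surface: referrebef

cell SUR=mi, CLASS=du, KEL=so, TOR=mi:
underlying: ref-n-vi-rb-v
1. b -> p, g -> k, v -> f, z -> s / _ #: fires at position(s) 9: refnvirbf
2. o -> e, u -> i / F C0 _: no change
surface: refnvirbf


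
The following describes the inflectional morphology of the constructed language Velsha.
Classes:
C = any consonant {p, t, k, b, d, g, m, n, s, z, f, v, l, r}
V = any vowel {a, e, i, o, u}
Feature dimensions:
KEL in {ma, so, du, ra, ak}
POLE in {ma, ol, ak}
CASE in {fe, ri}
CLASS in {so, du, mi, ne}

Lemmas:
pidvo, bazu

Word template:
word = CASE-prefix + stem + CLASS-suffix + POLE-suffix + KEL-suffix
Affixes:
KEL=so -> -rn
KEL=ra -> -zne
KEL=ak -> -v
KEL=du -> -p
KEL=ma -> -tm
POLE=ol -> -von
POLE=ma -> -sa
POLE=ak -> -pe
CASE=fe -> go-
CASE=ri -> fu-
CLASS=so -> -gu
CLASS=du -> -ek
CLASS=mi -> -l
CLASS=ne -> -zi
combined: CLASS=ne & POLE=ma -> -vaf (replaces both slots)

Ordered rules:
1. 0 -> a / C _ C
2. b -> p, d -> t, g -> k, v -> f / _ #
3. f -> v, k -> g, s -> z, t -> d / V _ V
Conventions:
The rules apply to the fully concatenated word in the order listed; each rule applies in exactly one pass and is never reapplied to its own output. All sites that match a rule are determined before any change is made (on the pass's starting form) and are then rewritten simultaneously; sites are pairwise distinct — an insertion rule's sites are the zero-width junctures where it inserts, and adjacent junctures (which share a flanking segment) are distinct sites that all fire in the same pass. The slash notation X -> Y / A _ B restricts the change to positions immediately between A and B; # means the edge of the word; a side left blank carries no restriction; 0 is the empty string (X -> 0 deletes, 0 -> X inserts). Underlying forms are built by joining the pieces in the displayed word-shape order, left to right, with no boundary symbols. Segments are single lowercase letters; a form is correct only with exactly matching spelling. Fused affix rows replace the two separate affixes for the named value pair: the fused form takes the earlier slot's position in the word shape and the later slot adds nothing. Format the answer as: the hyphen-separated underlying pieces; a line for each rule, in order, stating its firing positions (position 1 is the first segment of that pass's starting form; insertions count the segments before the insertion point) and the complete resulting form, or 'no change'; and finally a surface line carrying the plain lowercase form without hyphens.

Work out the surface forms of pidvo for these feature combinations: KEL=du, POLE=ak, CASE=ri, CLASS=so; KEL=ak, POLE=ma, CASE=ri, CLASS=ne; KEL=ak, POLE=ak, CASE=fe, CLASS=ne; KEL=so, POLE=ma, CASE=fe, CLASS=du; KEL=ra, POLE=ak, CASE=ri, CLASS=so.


cell KEL=du, POLE=ak, CASE=ri, CLASS=so:
underlying: fu-pidvo-gu-pe-p
1. 0 -> a / C _ C: inserts after position(s) 5: fupidavogupep
2. b -> p, d -> t, g -> k, v -> f / _ #: no change
3. f -> v, k -> g, s -> z, t -> d / V _ V: no change
surface: fupidavogupep

cell KEL=ak, POLE=ma, CASE=ri, CLASS=ne:
underlying: fu-pidvo-vaf-v
1. 0 -> a / C _ C: inserts after position(s) 5, 10: fupidavovafav
2. b -> p, d -> t, g -> k, v -> f / _ #: fires at position(s) 13: fupidavovafaf
3. f -> v, k -> g, s -> z, t -> d / V _ V: fires at position(s) 11: fupidavovavaf
surface: fupidavovavaf

cell KEL=ak, POLE=ak, CASE=fe, CLASS=ne:
underlying: go-pidvo-zi-pe-v
1. 0 -> a / C _ C: inserts after position(s) 5: gopidavozipev
2. b -> p, d -> t, g -> k, v -> f / _ #: fires at position(s) 13: gopidavozipef
3. f -> v, k -> g, s -> z, t -> d / V _ V: no change
surface: gopidavozipef

cell KEL=so, POLE=ma, CASE=fe, CLASS=du:
underlying: go-pidvo-ek-sa-rn
1. 0 -> a / C _ C: inserts after position(s) 5, 9, 12: gopidavoekasaran
2. b -> p, d -> t, g -> k, v -> f / _ #: no change
3. f -> v, k -> g, s -> z, t -> d / V _ V: fires at position(s) 10, 12: gopidavoegazaran
surface: gopidavoegazaran

cell KEL=ra, POLE=ak, CASE=ri, CLASS=so:
underlying: fu-pidvo-gu-pe-zne
1. 0 -> a / C _ C: inserts after position(s) 5, 12: fupidavogupezane
2. b -> p, d -> t, g -> k, v -> f / _ #: no change
3. f -> v, k -> g, s -> z, t -> d / V _ V: no change
surface: fupidavogupezane


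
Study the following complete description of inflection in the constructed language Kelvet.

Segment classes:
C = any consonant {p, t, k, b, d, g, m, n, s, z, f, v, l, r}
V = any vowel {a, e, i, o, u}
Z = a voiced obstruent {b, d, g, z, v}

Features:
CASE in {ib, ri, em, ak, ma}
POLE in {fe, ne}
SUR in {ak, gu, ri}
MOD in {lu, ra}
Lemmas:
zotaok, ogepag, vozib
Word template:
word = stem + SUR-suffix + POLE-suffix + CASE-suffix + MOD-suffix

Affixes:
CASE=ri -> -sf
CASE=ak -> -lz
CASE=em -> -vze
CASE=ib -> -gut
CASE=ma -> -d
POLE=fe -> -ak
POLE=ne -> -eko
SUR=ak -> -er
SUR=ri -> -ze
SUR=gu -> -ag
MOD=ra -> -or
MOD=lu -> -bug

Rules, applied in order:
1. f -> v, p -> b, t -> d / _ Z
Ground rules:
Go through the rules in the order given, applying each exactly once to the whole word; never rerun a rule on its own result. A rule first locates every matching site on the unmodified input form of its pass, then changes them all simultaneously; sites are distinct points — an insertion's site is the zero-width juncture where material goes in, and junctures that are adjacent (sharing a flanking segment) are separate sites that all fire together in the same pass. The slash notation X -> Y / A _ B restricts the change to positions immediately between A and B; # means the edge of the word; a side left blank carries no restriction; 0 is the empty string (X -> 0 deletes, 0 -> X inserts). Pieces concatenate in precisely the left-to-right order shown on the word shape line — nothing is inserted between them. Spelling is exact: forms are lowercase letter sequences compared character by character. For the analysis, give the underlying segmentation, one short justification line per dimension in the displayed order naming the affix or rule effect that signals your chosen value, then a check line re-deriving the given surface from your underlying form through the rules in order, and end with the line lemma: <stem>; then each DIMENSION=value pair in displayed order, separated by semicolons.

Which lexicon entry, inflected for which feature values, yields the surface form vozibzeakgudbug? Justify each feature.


underlying: vozib-ze-ak-gut-bug
CASE=ib - signalled by the affix -gut
POLE=fe - signalled by the affix -ak
SUR=ri - signalled by the affix -ze
MOD=lu - signalled by the affix -bug
check: vozibzeakgutbug -> vozibzeakgudbug
lemma: vozib; CASE=ib; POLE=fe; SUR=ri; MOD=lu


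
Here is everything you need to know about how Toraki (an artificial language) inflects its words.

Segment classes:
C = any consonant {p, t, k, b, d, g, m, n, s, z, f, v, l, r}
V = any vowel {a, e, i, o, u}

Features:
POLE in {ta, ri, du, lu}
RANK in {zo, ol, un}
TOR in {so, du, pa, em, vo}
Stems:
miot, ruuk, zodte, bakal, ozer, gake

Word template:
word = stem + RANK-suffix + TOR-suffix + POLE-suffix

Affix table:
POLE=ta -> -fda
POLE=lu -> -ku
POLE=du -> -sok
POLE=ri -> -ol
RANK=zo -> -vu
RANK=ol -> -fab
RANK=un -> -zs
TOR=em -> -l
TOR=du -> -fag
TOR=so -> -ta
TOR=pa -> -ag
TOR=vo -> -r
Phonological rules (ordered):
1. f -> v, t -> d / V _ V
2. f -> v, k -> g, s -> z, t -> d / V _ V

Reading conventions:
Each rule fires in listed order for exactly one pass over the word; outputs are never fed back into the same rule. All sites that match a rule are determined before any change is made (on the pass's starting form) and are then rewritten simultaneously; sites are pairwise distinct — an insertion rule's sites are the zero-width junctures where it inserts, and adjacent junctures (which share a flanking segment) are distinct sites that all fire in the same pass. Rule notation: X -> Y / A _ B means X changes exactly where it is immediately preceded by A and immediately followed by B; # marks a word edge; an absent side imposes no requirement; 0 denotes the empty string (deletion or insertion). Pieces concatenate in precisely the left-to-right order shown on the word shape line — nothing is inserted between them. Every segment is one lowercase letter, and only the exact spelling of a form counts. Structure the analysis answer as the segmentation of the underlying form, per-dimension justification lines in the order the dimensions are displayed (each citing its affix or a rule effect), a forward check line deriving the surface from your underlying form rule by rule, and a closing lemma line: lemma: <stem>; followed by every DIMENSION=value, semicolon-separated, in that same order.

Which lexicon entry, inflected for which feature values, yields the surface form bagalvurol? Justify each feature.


underlying: bakal-vu-r-ol
POLE=ri - signalled by the affix -ol
RANK=zo - signalled by the affix -vu
TOR=vo - signalled by the affix -r
check: bakalvurol -> bakalvurol -> bagalvurol
lemma: bakal; POLE=ri; RANK=zo; TOR=vo


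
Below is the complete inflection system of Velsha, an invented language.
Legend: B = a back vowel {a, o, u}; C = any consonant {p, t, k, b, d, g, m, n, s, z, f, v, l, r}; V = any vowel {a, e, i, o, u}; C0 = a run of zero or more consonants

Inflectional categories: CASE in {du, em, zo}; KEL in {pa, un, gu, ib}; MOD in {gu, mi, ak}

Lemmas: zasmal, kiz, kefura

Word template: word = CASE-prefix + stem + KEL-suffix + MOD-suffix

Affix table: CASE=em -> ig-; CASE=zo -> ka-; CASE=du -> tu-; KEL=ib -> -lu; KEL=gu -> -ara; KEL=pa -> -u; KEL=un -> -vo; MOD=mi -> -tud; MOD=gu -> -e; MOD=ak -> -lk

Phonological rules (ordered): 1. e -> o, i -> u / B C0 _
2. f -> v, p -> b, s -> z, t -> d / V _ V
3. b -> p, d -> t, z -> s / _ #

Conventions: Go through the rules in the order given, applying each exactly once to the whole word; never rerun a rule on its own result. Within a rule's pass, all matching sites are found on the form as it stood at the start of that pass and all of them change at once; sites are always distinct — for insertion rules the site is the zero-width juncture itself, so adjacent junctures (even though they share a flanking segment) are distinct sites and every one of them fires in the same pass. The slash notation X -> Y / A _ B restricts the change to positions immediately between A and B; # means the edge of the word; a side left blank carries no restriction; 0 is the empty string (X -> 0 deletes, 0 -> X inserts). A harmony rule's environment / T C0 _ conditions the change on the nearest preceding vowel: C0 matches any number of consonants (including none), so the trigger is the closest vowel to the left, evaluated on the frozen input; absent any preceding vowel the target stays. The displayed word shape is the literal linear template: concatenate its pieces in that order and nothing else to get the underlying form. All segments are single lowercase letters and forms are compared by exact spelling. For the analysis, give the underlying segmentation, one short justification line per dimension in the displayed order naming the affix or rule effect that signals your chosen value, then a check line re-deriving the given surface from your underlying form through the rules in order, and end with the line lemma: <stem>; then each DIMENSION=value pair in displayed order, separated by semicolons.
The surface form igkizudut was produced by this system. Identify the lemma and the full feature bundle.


underlying: ig-kiz-u-tud
CASE=em - signalled by the affix ig-
KEL=pa - signalled by the affix -u
MOD=mi - signalled by the affix -tud
check: igkizutud -> igkizutud -> igkizudud -> igkizudut
lemma: kiz; CASE=em; KEL=pa; MOD=mi


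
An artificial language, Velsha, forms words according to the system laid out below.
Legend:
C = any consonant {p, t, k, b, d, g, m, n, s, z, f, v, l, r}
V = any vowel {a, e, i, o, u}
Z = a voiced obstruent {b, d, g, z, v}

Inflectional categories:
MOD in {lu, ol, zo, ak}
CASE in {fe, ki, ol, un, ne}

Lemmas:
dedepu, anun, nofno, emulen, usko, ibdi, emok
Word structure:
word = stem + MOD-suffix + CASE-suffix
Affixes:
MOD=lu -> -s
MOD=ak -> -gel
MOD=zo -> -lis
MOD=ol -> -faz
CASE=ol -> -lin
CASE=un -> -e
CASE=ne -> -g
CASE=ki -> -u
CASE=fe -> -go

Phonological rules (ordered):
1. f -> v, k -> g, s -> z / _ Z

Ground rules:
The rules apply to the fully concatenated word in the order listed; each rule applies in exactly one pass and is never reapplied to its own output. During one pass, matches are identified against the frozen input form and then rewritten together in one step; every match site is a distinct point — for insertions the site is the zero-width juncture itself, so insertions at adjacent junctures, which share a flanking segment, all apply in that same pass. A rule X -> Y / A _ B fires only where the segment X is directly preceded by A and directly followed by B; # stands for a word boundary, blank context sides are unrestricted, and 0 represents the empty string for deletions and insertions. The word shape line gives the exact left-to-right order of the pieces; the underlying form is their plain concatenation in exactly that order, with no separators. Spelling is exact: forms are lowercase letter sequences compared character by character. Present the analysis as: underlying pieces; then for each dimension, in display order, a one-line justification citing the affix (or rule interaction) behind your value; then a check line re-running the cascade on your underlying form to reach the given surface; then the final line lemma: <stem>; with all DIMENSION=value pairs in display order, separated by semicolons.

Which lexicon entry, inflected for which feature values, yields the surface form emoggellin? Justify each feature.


underlying: emok-gel-lin
MOD=ak - signalled by the affix -gel
CASE=ol - signalled by the affix -lin
check: emokgellin -> emoggellin
lemma: emok; MOD=ak; CASE=ol


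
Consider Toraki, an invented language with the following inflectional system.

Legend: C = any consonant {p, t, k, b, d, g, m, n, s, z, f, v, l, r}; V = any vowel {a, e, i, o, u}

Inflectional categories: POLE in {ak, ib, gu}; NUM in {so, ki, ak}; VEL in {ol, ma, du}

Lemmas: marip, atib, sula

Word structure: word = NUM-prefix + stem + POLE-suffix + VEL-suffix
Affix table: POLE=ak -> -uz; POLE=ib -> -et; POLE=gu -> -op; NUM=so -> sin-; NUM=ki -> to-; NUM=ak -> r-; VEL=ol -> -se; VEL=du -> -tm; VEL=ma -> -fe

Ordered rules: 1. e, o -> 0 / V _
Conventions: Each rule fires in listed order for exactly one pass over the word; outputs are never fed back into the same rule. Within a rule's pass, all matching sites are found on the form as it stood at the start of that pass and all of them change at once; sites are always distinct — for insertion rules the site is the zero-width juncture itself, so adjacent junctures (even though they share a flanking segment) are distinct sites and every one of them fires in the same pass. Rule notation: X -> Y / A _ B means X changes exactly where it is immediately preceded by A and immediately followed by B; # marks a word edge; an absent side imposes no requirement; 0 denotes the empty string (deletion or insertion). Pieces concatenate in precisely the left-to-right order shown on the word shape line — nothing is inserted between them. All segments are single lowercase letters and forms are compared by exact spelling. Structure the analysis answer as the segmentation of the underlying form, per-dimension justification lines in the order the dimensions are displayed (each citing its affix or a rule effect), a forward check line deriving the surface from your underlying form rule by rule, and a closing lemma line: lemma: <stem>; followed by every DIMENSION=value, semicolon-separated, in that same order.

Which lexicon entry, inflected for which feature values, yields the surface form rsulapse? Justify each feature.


underlying: r-sula-op-se
POLE=gu - signalled by the affix -op
NUM=ak - signalled by the affix r-
VEL=ol - signalled by the affix -se
check: rsulaopse -> rsulapse
lemma: sula; POLE=gu; NUM=ak; VEL=ol


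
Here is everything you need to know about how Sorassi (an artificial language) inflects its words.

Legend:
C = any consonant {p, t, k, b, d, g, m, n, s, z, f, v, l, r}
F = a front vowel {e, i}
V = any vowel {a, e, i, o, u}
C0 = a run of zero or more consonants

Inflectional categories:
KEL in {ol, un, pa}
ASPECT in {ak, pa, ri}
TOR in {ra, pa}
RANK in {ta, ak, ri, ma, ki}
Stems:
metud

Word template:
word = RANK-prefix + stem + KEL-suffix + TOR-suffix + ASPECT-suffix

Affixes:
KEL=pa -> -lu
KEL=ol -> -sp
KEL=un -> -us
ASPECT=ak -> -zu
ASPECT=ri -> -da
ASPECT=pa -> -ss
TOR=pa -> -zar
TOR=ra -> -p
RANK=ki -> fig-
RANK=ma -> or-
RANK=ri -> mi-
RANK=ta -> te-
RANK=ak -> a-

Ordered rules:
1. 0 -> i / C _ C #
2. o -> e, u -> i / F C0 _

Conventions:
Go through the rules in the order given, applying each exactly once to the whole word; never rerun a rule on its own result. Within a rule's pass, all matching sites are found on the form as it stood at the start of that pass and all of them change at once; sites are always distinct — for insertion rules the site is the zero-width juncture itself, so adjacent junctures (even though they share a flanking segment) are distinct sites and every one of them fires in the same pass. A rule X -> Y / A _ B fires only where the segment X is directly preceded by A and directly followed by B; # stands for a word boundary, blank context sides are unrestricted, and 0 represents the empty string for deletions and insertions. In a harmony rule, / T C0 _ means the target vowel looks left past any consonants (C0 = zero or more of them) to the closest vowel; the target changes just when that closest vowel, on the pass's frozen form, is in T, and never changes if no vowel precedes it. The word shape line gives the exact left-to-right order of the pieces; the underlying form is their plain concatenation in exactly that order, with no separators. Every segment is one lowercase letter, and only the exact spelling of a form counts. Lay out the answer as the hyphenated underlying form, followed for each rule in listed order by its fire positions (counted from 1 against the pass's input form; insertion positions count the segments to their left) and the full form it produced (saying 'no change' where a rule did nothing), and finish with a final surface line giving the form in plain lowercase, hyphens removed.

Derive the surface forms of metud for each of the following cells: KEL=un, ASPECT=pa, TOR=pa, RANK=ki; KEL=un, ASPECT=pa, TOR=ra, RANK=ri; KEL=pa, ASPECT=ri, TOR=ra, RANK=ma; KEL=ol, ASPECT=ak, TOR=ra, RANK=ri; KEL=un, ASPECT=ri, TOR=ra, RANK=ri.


cell KEL=un, ASPECT=pa, TOR=pa, RANK=ki:
underlying: fig-metud-us-zar-ss
1. 0 -> i / C _ C #: inserts after position(s) 14: figmetuduszarsis
2. o -> e, u -> i / F C0 _: fires at position(s) 7: figmetiduszarsis
surface: figmetiduszarsis

cell KEL=un, ASPECT=pa, TOR=ra, RANK=ri:
underlying: mi-metud-us-p-ss
1. 0 -> i / C _ C #: inserts after position(s) 11: mimetuduspsis
2. o -> e, u -> i / F C0 _: fires at position(s) 6: mimetiduspsis
surface: mimetiduspsis

cell KEL=pa, ASPECT=ri, TOR=ra, RANK=ma:
underlying: or-metud-lu-p-da
1. 0 -> i / C _ C #: no change
2. o -> e, u -> i / F C0 _: fires at position(s) 6: ormetidlupda
surface: ormetidlupda

cell KEL=ol, ASPECT=ak, TOR=ra, RANK=ri:
underlying: mi-metud-sp-p-zu
1. 0 -> i / C _ C #: no change
2. o -> e, u -> i / F C0 _: fires at position(s) 6: mimetidsppzu
surface: mimetidsppzu

cell KEL=un, ASPECT=ri, TOR=ra, RANK=ri:
underlying: mi-metud-us-p-da
1. 0 -> i / C _ C #: no change
2. o -> e, u -> i / F C0 _: fires at position(s) 6: mimetiduspda
surface: mimetiduspda


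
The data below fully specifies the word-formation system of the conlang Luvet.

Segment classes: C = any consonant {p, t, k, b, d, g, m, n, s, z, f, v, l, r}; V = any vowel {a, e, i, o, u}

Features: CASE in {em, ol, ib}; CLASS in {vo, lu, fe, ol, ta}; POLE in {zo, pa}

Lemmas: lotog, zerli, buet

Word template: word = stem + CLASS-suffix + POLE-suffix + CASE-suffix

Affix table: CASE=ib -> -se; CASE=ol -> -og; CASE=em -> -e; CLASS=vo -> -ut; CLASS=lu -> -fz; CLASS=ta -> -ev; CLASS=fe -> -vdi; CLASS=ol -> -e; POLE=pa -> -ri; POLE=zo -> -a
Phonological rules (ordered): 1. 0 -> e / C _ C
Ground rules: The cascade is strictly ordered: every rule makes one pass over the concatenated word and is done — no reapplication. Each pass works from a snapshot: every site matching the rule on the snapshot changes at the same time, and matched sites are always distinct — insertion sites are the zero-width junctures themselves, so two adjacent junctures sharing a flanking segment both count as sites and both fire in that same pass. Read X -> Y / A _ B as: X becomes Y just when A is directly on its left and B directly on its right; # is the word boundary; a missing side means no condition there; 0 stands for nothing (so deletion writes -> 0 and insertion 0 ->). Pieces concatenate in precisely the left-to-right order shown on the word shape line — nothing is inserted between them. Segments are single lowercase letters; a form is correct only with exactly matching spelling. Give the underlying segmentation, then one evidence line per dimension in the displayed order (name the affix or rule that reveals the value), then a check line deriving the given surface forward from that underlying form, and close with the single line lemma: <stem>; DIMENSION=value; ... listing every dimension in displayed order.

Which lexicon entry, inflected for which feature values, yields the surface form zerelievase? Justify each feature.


underlying: zerli-ev-a-se
CASE=ib - signalled by the affix -se
CLASS=ta - signalled by the affix -ev
POLE=zo - signalled by the affix -a
check: zerlievase -> zerelievase
lemma: zerli; CASE=ib; CLASS=ta; POLE=zo


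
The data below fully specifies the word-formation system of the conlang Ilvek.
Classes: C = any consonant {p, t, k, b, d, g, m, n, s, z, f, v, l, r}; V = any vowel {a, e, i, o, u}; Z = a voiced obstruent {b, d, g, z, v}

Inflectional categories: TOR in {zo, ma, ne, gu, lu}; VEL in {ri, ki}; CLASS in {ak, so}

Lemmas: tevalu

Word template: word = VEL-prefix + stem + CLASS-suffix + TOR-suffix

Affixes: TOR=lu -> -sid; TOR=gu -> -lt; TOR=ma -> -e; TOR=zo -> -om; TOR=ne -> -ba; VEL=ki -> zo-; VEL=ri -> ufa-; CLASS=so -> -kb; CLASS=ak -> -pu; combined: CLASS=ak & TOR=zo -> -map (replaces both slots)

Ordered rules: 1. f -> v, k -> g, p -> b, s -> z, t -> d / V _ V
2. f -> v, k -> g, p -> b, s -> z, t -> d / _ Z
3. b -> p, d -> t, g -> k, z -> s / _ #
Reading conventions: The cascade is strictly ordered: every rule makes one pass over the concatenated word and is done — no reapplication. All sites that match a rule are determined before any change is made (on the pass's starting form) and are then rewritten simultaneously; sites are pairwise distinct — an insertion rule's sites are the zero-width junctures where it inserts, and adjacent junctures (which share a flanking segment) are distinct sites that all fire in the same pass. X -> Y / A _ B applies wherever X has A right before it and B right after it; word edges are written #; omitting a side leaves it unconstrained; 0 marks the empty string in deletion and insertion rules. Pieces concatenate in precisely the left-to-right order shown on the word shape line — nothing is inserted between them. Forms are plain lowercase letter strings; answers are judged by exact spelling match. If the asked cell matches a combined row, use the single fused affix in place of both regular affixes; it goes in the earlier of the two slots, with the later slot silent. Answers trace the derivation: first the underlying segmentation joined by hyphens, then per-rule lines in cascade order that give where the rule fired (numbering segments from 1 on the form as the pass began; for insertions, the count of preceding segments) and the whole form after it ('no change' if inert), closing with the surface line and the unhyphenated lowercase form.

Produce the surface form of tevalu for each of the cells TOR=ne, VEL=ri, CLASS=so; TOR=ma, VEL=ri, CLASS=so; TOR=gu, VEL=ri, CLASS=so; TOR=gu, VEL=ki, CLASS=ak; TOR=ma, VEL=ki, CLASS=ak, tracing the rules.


cell TOR=ne, VEL=ri, CLASS=so:
underlying: ufa-tevalu-kb-ba
1. f -> v, k -> g, p -> b, s -> z, t -> d / V _ V: fires at position(s) 2, 4: uvadevalukbba
2. f -> v, k -> g, p -> b, s -> z, t -> d / _ Z: fires at position(s) 10: uvadevalugbba
3. b -> p, d -> t, g -> k, z -> s / _ #: no change
surface: uvadevalugbba

cell TOR=ma, VEL=ri, CLASS=so:
underlying: ufa-tevalu-kb-e
1. f -> v, k -> g, p -> b, s -> z, t -> d / V _ V: fires at position(s) 2, 4: uvadevalukbe
2. f -> v, k -> g, p -> b, s -> z, t -> d / _ Z: fires at position(s) 10: uvadevalugbe
3. b -> p, d -> t, g -> k, z -> s / _ #: no change
surface: uvadevalugbe

cell TOR=gu, VEL=ri, CLASS=so:
underlying: ufa-tevalu-kb-lt
1. f -> v, k -> g, p -> b, s -> z, t -> d / V _ V: fires at position(s) 2, 4: uvadevalukblt
2. f -> v, k -> g, p -> b, s -> z, t -> d / _ Z: fires at position(s) 10: uvadevalugblt
3. b -> p, d -> t, g -> k, z -> s / _ #: no change
surface: uvadevalugblt

cell TOR=gu, VEL=ki, CLASS=ak:
underlying: zo-tevalu-pu-lt
1. f -> v, k -> g, p -> b, s -> z, t -> d / V _ V: fires at position(s) 3, 9: zodevalubult
2. f -> v, k -> g, p -> b, s -> z, t -> d / _ Z: no change
3. b -> p, d -> t, g -> k, z -> s / _ #: no change
surface: zodevalubult

cell TOR=ma, VEL=ki, CLASS=ak:
underlying: zo-tevalu-pu-e
1. f -> v, k -> g, p -> b, s -> z, t -> d / V _ V: fires at position(s) 3, 9: zodevalubue
2. f -> v, k -> g, p -> b, s -> z, t -> d / _ Z: no change
3. b -> p, d -> t, g -> k, z -> s / _ #: no change
surface: zodevalubue


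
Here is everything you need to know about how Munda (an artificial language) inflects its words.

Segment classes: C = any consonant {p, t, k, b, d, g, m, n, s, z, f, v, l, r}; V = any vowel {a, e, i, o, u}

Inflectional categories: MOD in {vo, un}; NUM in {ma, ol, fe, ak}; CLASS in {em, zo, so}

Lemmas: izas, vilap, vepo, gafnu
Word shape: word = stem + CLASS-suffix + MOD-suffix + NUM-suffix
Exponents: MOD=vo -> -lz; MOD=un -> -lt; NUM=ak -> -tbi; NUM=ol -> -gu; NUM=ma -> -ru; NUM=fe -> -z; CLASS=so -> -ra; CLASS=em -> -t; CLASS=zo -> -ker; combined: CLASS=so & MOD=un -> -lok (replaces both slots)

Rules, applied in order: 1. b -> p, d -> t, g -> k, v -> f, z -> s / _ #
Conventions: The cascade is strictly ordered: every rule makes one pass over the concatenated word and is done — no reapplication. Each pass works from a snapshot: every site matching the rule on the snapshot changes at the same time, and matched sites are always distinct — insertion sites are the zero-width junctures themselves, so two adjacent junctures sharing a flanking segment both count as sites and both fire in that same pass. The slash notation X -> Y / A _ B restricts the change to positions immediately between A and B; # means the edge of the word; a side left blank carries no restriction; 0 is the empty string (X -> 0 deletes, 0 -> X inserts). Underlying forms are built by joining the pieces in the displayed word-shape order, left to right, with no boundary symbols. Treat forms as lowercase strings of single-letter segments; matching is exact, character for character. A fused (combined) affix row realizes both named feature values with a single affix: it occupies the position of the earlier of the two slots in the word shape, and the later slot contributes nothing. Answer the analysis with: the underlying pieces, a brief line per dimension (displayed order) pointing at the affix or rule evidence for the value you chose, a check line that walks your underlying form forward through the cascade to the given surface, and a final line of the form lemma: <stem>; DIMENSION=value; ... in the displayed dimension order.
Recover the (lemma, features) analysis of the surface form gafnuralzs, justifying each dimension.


underlying: gafnu-ra-lz-z
MOD=vo - signalled by the affix -lz
NUM=fe - signalled by the affix -z
CLASS=so - signalled by the affix -ra
check: gafnuralzz -> gafnuralzs
lemma: gafnu; MOD=vo; NUM=fe; CLASS=so


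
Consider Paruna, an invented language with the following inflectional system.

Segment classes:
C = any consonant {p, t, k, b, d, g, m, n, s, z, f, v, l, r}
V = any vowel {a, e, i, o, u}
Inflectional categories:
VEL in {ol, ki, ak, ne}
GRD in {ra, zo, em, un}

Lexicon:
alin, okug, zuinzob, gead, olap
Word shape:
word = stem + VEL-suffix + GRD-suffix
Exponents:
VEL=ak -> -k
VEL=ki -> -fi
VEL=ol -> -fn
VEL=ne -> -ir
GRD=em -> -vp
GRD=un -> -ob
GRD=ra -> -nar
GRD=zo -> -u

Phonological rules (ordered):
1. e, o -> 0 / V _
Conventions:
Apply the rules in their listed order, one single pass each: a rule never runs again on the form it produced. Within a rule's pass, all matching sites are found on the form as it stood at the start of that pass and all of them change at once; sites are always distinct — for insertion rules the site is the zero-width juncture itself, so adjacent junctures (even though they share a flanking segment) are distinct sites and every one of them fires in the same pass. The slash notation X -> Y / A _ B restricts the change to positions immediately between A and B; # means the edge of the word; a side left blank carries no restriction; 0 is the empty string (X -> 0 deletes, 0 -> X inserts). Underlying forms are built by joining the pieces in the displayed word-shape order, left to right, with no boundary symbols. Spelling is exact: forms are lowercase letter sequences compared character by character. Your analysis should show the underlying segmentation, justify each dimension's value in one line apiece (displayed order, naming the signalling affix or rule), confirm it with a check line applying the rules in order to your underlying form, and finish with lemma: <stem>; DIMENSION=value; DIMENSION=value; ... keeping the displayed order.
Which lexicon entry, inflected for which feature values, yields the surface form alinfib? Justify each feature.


underlying: alin-fi-ob
VEL=ki - signalled by the affix -fi
GRD=un - signalled by the affix -ob
check: alinfiob -> alinfib
lemma: alin; VEL=ki; GRD=un


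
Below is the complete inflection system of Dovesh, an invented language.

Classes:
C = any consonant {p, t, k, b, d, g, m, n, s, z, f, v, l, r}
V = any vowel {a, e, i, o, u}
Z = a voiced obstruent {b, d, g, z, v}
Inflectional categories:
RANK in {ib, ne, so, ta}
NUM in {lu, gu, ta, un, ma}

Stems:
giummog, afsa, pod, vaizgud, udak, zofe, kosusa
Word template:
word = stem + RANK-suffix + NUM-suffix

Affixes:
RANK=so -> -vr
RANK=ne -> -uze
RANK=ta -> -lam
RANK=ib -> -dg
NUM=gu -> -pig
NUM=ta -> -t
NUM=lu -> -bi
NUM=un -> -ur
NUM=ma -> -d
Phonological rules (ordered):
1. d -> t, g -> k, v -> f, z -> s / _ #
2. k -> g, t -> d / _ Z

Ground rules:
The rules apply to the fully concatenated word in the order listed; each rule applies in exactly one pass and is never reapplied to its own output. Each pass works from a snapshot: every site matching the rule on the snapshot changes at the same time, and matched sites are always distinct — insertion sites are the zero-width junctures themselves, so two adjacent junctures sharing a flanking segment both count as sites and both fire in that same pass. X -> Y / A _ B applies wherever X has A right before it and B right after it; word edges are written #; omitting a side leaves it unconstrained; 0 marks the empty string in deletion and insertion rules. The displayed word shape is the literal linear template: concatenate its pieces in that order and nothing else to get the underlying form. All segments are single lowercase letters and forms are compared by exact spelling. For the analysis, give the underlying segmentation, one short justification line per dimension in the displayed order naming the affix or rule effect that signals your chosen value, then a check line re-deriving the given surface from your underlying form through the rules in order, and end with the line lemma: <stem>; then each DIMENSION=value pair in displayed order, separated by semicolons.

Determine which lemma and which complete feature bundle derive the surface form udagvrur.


underlying: udak-vr-ur
RANK=so - signalled by the affix -vr
NUM=un - signalled by the affix -ur
check: udakvrur -> udakvrur -> udagvrur
lemma: udak; RANK=so; NUM=un


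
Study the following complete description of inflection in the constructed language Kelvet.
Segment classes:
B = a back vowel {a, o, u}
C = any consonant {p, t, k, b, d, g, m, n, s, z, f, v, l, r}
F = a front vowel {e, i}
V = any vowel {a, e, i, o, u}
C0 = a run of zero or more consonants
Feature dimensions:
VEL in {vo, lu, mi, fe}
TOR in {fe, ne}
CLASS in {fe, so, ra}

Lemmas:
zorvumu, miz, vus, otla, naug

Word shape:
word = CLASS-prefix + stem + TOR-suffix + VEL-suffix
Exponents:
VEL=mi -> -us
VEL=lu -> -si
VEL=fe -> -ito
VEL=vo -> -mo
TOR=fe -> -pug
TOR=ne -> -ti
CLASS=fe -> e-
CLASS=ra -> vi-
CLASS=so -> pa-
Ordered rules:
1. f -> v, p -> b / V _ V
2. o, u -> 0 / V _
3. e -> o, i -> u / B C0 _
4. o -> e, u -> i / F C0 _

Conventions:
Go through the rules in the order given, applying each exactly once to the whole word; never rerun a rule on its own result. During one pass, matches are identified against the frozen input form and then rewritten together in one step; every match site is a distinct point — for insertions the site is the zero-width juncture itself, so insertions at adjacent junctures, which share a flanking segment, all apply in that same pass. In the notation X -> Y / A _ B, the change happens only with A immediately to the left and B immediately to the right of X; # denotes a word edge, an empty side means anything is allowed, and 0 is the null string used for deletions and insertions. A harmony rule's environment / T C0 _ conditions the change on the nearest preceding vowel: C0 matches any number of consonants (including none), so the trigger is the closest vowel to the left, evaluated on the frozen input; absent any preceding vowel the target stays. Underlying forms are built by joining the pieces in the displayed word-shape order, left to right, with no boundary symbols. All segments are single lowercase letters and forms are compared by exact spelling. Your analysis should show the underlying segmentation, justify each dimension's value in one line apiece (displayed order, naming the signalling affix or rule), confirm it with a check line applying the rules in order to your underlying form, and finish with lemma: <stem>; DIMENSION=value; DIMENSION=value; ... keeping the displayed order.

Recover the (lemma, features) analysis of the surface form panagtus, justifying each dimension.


underlying: pa-naug-ti-us
VEL=mi - signalled by the affix -us
TOR=ne - signalled by the affix -ti
CLASS=so - signalled by the affix pa-
check: panaugtius -> panaugtius -> panagtis -> panagtus -> panagtus
lemma: naug; VEL=mi; TOR=ne; CLASS=so


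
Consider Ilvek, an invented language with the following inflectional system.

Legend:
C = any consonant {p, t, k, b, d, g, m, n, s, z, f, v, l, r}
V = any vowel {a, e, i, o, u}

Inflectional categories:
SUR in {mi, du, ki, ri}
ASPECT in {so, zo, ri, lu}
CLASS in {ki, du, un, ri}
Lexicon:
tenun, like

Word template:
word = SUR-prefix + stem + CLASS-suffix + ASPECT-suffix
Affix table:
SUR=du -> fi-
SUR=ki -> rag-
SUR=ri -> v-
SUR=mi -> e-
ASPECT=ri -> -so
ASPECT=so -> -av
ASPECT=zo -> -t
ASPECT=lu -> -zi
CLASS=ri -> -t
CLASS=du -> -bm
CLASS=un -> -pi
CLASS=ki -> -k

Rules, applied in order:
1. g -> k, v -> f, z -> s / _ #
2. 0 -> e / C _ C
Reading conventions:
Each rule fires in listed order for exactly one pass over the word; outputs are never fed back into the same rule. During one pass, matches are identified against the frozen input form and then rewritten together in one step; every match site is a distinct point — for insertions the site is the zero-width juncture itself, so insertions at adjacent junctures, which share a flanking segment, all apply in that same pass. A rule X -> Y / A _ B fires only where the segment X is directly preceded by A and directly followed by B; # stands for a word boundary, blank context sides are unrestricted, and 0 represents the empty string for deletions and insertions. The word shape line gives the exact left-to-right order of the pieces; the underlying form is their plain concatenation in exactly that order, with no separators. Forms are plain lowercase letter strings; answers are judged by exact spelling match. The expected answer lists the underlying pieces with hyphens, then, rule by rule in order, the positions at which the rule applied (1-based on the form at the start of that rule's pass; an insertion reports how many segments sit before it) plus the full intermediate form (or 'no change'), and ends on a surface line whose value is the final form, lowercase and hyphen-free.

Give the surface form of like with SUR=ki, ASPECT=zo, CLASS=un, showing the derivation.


underlying: rag-like-pi-t
1. g -> k, v -> f, z -> s / _ #: no change
2. 0 -> e / C _ C: inserts after position(s) 3: ragelikepit
surface: ragelikepit
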